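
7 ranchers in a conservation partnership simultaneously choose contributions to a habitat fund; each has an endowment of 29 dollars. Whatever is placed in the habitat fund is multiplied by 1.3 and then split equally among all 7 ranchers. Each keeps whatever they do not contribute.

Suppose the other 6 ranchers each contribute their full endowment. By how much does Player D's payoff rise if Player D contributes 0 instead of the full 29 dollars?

23.61 dollars

Switching from a contribution of 29 to 0 lets Player D keep an extra 29 dollars, but lowers the habitat fund by 29, which costs Player D their own share of that drop: 1.3/7 × 29 = 5.39.
Net gain = 29 − 5.39 = 23.61. The private return per contributed unit (0.1857) is below 1, so free-riding is indeed the best response regardless of what the others do.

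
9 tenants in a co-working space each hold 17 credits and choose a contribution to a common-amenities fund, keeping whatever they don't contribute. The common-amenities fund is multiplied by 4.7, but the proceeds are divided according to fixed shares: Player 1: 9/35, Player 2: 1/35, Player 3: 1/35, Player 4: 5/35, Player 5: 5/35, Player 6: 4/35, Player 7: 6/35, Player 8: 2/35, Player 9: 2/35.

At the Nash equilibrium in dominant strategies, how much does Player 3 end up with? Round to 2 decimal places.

19.28 credits

Player j's private return per contributed unit is 4.7 × (j's share). Contributing is weakly dominant for j when that share is at least 1/4.7 = 0.2128, and contributing 0 is dominant otherwise.
The only share above 0.2128 is Player 1's 9/35, contributing 17; the remaining 8 contribute 0. Total contributed: 17.
Player 3 keeps 17 and receives 4.7 × 17 × 1/35 = 2.28 from the common-amenities fund, for a payoff of 19.28.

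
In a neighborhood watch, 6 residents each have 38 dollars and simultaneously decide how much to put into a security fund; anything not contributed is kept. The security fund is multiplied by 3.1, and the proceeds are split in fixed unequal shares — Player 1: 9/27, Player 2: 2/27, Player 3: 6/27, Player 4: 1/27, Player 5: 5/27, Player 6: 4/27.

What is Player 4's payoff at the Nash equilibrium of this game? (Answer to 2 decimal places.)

A player with share s gets back 3.1·s per unit contributed, so full contribution is dominant for anyone with s > 1/3.1 = 0.3226 and zero contribution is dominant for anyone below.
Player 1 alone (share 9/27) is above the threshold, contributing 38; the remaining 5 contribute 0. Total contributed: 38.
Player 4 keeps 38 and receives 3.1 × 38 × 1/27 = 4.36 from the security fund, for a payoff of 42.36.

42.36 dollars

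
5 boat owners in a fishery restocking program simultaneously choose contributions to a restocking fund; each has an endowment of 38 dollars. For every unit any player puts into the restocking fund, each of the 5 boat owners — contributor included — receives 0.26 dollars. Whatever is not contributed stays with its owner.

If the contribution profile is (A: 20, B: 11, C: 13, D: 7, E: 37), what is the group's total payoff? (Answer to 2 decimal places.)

216.40 dollars

Total contributed: 20 + 11 + 13 + 7 + 37 = 88; total kept: 5 × 38 − 88 = 102.
The restocking fund pays out 0.26 × 5 × 88 = 114.40 in aggregate.
Group total = 102 + 114.40 = 216.40.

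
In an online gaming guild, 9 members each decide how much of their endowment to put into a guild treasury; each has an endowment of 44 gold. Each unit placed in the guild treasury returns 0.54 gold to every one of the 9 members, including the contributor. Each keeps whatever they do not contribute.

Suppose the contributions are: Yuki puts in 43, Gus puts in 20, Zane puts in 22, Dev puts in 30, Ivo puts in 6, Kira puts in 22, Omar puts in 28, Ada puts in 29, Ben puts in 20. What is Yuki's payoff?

119.80 gold

Total contributed: 43 + 20 + 22 + 30 + 6 + 22 + 28 + 29 + 20 = 220.
Each receives 0.54 × 220 = 118.80 from the guild treasury.
Yuki keeps 44 − 43 = 1, so Yuki's payoff is 1 + 118.80 = 119.80.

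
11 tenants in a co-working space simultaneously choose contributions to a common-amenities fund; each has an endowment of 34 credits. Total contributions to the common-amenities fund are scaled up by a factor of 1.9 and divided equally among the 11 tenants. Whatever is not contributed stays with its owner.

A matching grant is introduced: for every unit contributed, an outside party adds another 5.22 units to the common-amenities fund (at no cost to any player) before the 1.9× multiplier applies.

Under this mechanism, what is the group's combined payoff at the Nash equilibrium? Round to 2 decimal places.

4419.93 credits

The effective private return per unit is now 1.9 × 6.22 / 11 = 1.0744 > 1, so every player's dominant strategy flips to full contribution.
At the Nash equilibrium everyone contributes 34. Group total payoff = 1.9 × 6.22 × 374 = 4419.93.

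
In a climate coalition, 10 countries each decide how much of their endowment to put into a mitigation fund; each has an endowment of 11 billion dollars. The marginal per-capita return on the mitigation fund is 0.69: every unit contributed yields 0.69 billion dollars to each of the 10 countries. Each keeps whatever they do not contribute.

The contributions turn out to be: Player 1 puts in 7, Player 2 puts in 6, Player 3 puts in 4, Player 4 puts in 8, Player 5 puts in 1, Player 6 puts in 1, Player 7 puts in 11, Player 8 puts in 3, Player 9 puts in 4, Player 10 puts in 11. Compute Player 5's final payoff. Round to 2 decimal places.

Total contributed: 7 + 6 + 4 + 8 + 1 + 1 + 11 + 3 + 4 + 11 = 56.
Each receives 0.69 × 56 = 38.64 from the mitigation fund.
Player 5 keeps 11 − 1 = 10, so Player 5's payoff is 10 + 38.64 = 48.64.

48.64 billion dollars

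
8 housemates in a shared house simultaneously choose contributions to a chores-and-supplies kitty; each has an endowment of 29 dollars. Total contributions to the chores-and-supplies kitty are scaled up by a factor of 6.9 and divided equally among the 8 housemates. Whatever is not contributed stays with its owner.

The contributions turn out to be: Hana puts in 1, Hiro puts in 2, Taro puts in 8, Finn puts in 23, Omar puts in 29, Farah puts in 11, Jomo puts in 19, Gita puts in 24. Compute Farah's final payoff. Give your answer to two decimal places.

Total contributed: 1 + 2 + 8 + 23 + 29 + 11 + 19 + 24 = 117.
Each receives 6.9 × 117 / 8 = 100.91 from the chores-and-supplies kitty.
Farah keeps 29 − 11 = 18, so Farah's payoff is 18 + 100.91 = 118.91.

118.91 dollars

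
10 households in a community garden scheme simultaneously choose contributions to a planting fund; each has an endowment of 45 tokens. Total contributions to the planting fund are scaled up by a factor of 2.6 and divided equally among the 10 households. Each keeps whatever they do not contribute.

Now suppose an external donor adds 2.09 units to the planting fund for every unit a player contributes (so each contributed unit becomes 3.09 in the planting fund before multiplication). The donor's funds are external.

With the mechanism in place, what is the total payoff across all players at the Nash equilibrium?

450.00 tokens

The effective private return is 2.6 × 3.09 / 10 = 0.8034, which is still under 1, so the mechanism doesn't change anyone's dominant strategy: zero contribution.
At the Nash equilibrium no one contributes; group total payoff = 10 × 45 = 450.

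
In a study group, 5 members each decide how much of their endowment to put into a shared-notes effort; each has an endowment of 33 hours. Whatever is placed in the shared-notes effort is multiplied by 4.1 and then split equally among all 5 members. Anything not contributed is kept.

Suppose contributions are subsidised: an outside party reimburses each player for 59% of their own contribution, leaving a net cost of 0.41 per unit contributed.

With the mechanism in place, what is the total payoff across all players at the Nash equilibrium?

The effective private return per unit is now (4.1/5) / 0.41 = 2.0000 > 1, so every player's dominant strategy flips to full contribution.
So the Nash equilibrium is full contribution by all 5; the group earns 5 × (33 × 0.59 + 4.1 × 33) = 773.85.

773.85 hours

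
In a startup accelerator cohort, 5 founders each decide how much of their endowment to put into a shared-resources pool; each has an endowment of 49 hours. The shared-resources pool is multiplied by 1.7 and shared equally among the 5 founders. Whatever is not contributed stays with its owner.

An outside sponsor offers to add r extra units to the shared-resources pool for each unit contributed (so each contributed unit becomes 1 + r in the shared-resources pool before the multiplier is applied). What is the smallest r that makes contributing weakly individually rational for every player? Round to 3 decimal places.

With matching at rate r, one contributed unit becomes (1 + r) in the shared-resources pool and returns 1.7 × (1 + r) / 5 to the contributor.
Setting this equal to 1: 1 + r = 5/1.7 = 2.9412.
So the minimum matching rate is r = 2.9412 − 1 = 1.941.

1.941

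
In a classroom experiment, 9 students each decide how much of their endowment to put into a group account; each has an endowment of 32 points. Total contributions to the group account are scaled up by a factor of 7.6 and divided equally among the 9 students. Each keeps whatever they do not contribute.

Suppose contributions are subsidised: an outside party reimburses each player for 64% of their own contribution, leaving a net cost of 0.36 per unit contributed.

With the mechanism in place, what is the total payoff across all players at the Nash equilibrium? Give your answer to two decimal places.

The effective private return per unit is now (7.6/9) / 0.36 = 2.3457 > 1, so every player's dominant strategy flips to full contribution.
So the Nash equilibrium is full contribution by all 9; the group earns 9 × (32 × 0.64 + 7.6 × 32) = 2373.12.

2373.12 points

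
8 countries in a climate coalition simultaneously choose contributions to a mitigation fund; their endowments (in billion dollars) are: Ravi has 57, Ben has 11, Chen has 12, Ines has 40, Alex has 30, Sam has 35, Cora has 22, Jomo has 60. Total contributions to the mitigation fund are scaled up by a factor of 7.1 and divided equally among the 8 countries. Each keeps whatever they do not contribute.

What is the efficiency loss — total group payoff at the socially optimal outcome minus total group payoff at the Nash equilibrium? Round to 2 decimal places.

1628.70 billion dollars

The private return per contributed unit is 7.1/8 = 0.8875 < 1 for every player regardless of endowment, so the Nash equilibrium is zero contribution and the group total is Σ E_j = 57 + 11 + 12 + 40 + 30 + 35 + 22 + 60 = 267.
Each contributed unit returns 7.100 to the group, so the social optimum is full contribution by everyone: group total = 7.100 × 267 = 1895.70.
Efficiency loss = (7.100 − 1) × 267 = 1628.70.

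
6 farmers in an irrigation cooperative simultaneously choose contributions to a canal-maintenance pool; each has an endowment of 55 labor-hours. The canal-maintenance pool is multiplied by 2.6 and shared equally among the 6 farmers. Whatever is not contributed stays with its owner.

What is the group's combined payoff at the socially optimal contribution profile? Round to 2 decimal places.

Each contributed unit returns 2.600 to the group as a whole (0.4333 to each of 6 players), which exceeds 1, so the social optimum is full contribution: group total = 2.600 × 330 = 858.00.

858.00 labor-hours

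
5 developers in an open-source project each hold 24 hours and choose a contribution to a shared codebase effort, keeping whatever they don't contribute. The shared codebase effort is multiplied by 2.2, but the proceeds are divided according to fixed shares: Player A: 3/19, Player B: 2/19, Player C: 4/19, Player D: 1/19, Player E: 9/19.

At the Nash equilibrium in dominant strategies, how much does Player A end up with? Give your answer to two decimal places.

32.34 hours

Player j's private return per contributed unit is 2.2 × (j's share). Contributing is weakly dominant for j when that share is at least 1/2.2 = 0.4545, and contributing 0 is dominant otherwise.
The only share above 0.4545 is Player E's 9/19, contributing 24; the remaining 4 contribute 0. Total contributed: 24.
Player A keeps 24 and receives 2.2 × 24 × 3/19 = 8.34 from the shared codebase effort, for a payoff of 32.34.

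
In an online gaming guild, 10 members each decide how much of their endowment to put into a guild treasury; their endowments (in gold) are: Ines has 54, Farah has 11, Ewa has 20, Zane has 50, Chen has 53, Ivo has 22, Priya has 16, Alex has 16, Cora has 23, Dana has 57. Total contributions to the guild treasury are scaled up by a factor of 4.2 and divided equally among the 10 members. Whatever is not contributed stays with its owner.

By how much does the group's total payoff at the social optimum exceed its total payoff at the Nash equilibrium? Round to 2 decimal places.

The private return per contributed unit is 4.2/10 = 0.4200 < 1 for every player regardless of endowment, so the Nash equilibrium is zero contribution and the group total is Σ E_j = 54 + 11 + 20 + 50 + 53 + 22 + 16 + 16 + 23 + 57 = 322.
Each contributed unit returns 4.200 to the group, so the social optimum is full contribution by everyone: group total = 4.200 × 322 = 1352.40.
Efficiency loss = (4.200 − 1) × 322 = 1030.40.

1030.40 gold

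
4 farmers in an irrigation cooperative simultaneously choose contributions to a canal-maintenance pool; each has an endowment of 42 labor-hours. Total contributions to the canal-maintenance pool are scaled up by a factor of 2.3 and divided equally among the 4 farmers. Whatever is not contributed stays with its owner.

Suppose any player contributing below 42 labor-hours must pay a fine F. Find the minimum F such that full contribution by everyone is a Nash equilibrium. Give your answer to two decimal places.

17.85 labor-hours

Given the others contribute fully, the best deviation is to contribute 0 (any partial contribution still incurs the fine and gives up units whose private return 0.5750 is below 1).
Deviating from 42 to 0 saves 42 labor-hours but forfeits the deviator's share of the drop in the canal-maintenance pool: 2.3/4 × 42 = 24.15.
So the deviation gain is 42 − 24.15 = 17.85, and the fine must be at least 17.85 labor-hours to wipe it out.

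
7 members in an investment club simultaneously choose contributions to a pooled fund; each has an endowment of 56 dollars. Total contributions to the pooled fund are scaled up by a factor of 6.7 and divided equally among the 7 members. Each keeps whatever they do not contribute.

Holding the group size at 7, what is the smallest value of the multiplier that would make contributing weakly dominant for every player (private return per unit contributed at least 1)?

A contributed unit returns (multiplier)/7 to its contributor.
This reaches 1 exactly when the multiplier is 7.

7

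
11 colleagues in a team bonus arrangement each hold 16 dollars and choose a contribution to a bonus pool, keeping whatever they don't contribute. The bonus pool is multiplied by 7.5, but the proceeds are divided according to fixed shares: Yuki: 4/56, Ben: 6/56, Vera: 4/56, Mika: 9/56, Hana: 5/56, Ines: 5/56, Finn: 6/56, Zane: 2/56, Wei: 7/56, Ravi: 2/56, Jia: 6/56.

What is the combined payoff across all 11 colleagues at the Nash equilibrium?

Player j's private return per contributed unit is 7.5 × (j's share). Contributing is weakly dominant for j when that share is at least 1/7.5 = 0.1333, and contributing 0 is dominant otherwise.
Mika alone (share 9/56) is above the threshold, contributing 16; the remaining 10 contribute 0. Total contributed: 16.
The bonus pool pays out 7.5 × 16 = 120.00 in total (split across the unequal shares, but the aggregate is all that matters for the group sum).
The 10 free-riders keep 16 each, adding 160. Group total = 160 + 120.00 = 280.00.

280.00 dollars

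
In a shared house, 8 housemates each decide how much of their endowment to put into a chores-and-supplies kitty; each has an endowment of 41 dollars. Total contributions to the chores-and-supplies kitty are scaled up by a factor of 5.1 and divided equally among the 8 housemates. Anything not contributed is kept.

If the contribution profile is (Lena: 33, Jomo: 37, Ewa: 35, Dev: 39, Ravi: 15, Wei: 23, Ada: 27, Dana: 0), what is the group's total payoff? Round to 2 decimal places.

Total contributed: 33 + 37 + 35 + 39 + 15 + 23 + 27 + 0 = 209; total kept: 8 × 41 − 209 = 119.
The chores-and-supplies kitty pays out 5.1 × 209 = 1065.90 in aggregate.
Group total = 119 + 1065.90 = 1184.90.

1184.90 dollars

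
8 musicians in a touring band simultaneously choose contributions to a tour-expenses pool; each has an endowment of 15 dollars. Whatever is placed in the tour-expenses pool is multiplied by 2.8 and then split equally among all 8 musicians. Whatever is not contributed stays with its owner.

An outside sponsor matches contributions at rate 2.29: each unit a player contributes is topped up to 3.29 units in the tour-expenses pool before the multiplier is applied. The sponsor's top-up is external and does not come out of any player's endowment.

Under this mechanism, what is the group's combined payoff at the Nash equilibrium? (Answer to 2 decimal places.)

Under the mechanism each unit contributed yields 2.8 × 3.29 / 8 = 1.1515 back to its contributor per unit of net cost, which exceeds 1, making full contribution the dominant choice for everyone.
At the Nash equilibrium everyone contributes 15. Group total payoff = 2.8 × 3.29 × 120 = 1105.44.

1105.44 dollars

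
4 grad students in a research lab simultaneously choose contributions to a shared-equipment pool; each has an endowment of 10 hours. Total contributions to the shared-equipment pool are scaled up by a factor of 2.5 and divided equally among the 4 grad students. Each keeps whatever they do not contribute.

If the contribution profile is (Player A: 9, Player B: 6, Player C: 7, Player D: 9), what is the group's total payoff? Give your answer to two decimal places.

86.50 hours

Total contributed: 9 + 6 + 7 + 9 = 31; total kept: 4 × 10 − 31 = 9.
The shared-equipment pool pays out 2.5 × 31 = 77.50 in aggregate.
Group total = 9 + 77.50 = 86.50.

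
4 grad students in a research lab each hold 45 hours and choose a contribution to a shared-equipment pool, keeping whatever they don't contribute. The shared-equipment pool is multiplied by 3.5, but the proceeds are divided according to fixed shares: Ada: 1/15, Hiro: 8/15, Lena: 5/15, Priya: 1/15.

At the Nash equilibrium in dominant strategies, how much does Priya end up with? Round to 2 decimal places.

66.00 hours

A player with share s gets back 3.5·s per unit contributed, so full contribution is dominant for anyone with s > 1/3.5 = 0.2857 and zero contribution is dominant for anyone below.
Hiro and Lena are above the threshold, contributing 45 each; the remaining 2 contribute 0. Total contributed: 90.
Priya keeps 45 and receives 3.5 × 90 × 1/15 = 21.00 from the shared-equipment pool, for a payoff of 66.00.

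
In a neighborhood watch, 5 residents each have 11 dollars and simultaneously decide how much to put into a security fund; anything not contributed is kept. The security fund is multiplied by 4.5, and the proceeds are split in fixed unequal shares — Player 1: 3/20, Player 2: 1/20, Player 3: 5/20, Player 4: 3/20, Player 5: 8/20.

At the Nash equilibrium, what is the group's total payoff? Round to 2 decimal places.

132.00 dollars

Player j's private return per contributed unit is 4.5 × (j's share). Contributing is weakly dominant for j when that share is at least 1/4.5 = 0.2222, and contributing 0 is dominant otherwise.
Player 3 and Player 5 clear that bar, contributing 11 each; the remaining 3 contribute 0. Total contributed: 22.
The security fund pays out 4.5 × 22 = 99.00 in total (split across the unequal shares, but the aggregate is all that matters for the group sum).
The 3 free-riders keep 11 each, adding 33. Group total = 33 + 99.00 = 132.00.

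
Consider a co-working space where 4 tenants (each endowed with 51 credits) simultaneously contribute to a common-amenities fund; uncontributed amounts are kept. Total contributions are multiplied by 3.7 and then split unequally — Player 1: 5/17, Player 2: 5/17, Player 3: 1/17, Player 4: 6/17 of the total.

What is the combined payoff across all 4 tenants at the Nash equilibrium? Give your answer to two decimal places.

A player with share s gets back 3.7·s per unit contributed, so full contribution is dominant for anyone with s > 1/3.7 = 0.2703 and zero contribution is dominant for anyone below.
Player 1, Player 2 and Player 4 are above the threshold, contributing 51 each; the remaining 1 contribute 0. Total contributed: 153.
The common-amenities fund pays out 3.7 × 153 = 566.10 in total (split across the unequal shares, but the aggregate is all that matters for the group sum).
The 1 free-riders keep 51 each, adding 51. Group total = 51 + 566.10 = 617.10.

617.10 credits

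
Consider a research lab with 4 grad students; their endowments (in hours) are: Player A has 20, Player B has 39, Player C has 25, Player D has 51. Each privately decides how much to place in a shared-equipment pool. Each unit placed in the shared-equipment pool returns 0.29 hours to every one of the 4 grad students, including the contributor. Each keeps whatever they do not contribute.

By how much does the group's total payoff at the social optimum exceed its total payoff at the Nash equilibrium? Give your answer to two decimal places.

The private return per contributed unit is 0.29 < 1 for everyone, so the Nash equilibrium is zero contribution and the group total is Σ E_j = 20 + 39 + 25 + 51 = 135.
Each contributed unit returns 1.160 to the group, so the social optimum is full contribution by everyone: group total = 1.160 × 135 = 156.60.
Efficiency loss = (1.160 − 1) × 135 = 21.60.

21.60 hours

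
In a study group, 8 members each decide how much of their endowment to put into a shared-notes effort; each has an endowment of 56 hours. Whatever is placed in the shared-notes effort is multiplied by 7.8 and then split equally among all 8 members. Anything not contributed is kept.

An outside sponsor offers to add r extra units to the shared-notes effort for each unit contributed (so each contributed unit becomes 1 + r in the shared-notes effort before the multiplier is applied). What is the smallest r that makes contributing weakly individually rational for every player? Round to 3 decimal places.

0.026

With matching at rate r, one contributed unit becomes (1 + r) in the shared-notes effort and returns 7.8 × (1 + r) / 8 to the contributor.
Setting this equal to 1: 1 + r = 8/7.8 = 1.0256.
So the minimum matching rate is r = 1.0256 − 1 = 0.026.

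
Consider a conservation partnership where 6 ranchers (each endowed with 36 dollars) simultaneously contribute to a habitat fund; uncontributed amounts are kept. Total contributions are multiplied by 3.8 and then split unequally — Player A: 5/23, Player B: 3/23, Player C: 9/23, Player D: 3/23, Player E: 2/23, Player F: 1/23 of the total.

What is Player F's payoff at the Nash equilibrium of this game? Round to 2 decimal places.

41.95 dollars

Player j's private return per contributed unit is 3.8 × (j's share). Contributing is weakly dominant for j when that share is at least 1/3.8 = 0.2632, and contributing 0 is dominant otherwise.
Only Player C (9/23) clears that bar, contributing 36; the remaining 5 contribute 0. Total contributed: 36.
Player F keeps 36 and receives 3.8 × 36 × 1/23 = 5.95 from the habitat fund, for a payoff of 41.95.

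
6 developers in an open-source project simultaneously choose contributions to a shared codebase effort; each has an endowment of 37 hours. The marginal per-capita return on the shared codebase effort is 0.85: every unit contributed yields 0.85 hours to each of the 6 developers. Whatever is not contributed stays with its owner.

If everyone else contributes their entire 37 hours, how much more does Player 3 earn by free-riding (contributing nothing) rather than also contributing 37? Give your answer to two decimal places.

5.55 hours

Switching from a contribution of 37 to 0 lets Player 3 keep an extra 37 hours, but lowers the shared codebase effort by 37, which costs Player 3 their own share of that drop: 0.85 × 37 = 31.45.
Net gain = 37 − 31.45 = 5.55. The private return per contributed unit (0.85) is below 1, so free-riding is indeed the best response regardless of what the others do.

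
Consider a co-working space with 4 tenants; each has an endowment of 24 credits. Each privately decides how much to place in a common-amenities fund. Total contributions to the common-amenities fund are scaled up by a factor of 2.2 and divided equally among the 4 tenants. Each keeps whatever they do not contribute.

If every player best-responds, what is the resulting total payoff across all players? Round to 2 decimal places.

Each contributed unit returns 2.2/4 = 0.5500 to its contributor — below 1 — so contributing 0 is dominant for every player. At the Nash equilibrium everyone keeps their 24, and the group total is 4 × 24 = 96.

96.00 credits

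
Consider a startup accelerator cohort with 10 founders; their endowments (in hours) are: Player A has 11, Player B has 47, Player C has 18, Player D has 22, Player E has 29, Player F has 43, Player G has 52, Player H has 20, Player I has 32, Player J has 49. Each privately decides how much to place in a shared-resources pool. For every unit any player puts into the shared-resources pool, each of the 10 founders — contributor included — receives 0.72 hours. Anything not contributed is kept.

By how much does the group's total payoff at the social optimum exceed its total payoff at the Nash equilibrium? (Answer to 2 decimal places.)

The private return per contributed unit is 0.72 < 1 for everyone, so the Nash equilibrium is zero contribution and the group total is Σ E_j = 11 + 47 + 18 + 22 + 29 + 43 + 52 + 20 + 32 + 49 = 323.
Each contributed unit returns 7.200 to the group, so the social optimum is full contribution by everyone: group total = 7.200 × 323 = 2325.60.
Efficiency loss = (7.200 − 1) × 323 = 2002.60.

2002.60 hours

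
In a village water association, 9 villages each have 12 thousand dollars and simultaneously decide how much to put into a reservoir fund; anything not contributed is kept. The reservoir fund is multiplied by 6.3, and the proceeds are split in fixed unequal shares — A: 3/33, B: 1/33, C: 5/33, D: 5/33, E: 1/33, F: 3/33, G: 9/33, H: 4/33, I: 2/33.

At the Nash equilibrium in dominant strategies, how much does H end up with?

A player with share s gets back 6.3·s per unit contributed, so full contribution is dominant for anyone with s > 1/6.3 = 0.1587 and zero contribution is dominant for anyone below.
G alone (share 9/33) is above the threshold, contributing 12; the remaining 8 contribute 0. Total contributed: 12.
H keeps 12 and receives 6.3 × 12 × 4/33 = 9.16 from the reservoir fund, for a payoff of 21.16.

21.16 thousand dollars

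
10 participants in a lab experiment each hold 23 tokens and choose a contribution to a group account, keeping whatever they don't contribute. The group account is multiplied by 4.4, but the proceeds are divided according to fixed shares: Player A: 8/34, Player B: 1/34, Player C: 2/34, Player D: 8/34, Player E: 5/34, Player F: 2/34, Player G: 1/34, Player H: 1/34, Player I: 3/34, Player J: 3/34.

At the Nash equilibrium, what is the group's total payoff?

Each unit j contributes comes back to j as 4.4 × (j's share), so j prefers to contribute only if that share exceeds 1/4.4 = 0.2273; otherwise keeping the unit dominates.
Player A and Player D are above the threshold, contributing 23 each; the remaining 8 contribute 0. Total contributed: 46.
The group account pays out 4.4 × 46 = 202.40 in total (split across the unequal shares, but the aggregate is all that matters for the group sum).
The 8 free-riders keep 23 each, adding 184. Group total = 184 + 202.40 = 386.40.

386.40 tokens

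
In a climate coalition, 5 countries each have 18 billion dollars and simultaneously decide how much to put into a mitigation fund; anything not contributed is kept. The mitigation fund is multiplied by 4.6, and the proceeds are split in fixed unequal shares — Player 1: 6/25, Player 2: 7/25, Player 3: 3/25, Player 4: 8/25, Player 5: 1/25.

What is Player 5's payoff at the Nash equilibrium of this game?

For player j, contributing a unit is worthwhile iff 4.6 × (j's share) ≥ 1, i.e. iff j's share is at least 0.2174.
The shares above 0.2174 belong to Player 1, Player 2 and Player 4, contributing 18 each; the remaining 2 contribute 0. Total contributed: 54.
Player 5 keeps 18 and receives 4.6 × 54 × 1/25 = 9.94 from the mitigation fund, for a payoff of 27.94.

27.94 billion dollars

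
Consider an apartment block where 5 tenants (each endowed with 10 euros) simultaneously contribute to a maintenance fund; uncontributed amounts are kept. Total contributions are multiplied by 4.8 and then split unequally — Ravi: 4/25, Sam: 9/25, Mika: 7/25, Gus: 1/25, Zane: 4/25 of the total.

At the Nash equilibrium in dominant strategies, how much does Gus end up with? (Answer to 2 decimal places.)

13.84 euros

A player with share s gets back 4.8·s per unit contributed, so full contribution is dominant for anyone with s > 1/4.8 = 0.2083 and zero contribution is dominant for anyone below.
The shares above 0.2083 belong to Sam and Mika, contributing 10 each; the remaining 3 contribute 0. Total contributed: 20.
Gus keeps 10 and receives 4.8 × 20 × 1/25 = 3.84 from the maintenance fund, for a payoff of 13.84.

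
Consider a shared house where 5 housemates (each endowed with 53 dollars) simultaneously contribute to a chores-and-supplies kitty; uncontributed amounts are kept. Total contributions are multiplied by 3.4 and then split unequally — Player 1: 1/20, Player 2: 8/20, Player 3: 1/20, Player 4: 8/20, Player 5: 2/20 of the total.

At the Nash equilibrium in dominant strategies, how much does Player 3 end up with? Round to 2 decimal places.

71.02 dollars

For player j, contributing a unit is worthwhile iff 3.4 × (j's share) ≥ 1, i.e. iff j's share is at least 0.2941.
The shares above 0.2941 belong to Player 2 and Player 4, contributing 53 each; the remaining 3 contribute 0. Total contributed: 106.
Player 3 keeps 53 and receives 3.4 × 106 × 1/20 = 18.02 from the chores-and-supplies kitty, for a payoff of 71.02.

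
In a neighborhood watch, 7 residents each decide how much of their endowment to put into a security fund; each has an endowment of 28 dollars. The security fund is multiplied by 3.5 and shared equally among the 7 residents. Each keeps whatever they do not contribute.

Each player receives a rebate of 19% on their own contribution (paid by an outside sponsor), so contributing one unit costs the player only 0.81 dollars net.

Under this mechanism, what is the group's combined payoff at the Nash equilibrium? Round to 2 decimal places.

The effective private return is (3.5/7) / 0.81 = 0.6173, which is still under 1, so the mechanism doesn't change anyone's dominant strategy: zero contribution.
At the Nash equilibrium no one contributes; group total payoff = 7 × 28 = 196.

196.00 dollars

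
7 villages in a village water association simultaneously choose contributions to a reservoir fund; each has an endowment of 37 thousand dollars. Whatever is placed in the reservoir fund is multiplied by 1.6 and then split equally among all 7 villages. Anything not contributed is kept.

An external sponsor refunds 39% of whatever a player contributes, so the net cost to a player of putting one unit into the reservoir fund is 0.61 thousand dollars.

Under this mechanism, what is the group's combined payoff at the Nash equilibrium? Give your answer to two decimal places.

The effective private return is (1.6/7) / 0.61 = 0.3747, which is still under 1, so the mechanism doesn't change anyone's dominant strategy: zero contribution.
Everyone keeps their endowment and the group total is 7 × 37 = 259.

259.00 thousand dollars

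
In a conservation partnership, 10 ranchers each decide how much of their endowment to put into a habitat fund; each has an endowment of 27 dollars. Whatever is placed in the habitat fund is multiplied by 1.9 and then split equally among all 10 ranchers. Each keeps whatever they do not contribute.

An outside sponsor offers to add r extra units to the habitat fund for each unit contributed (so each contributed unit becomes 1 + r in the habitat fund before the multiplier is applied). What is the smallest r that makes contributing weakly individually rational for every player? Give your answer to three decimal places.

4.263

With matching at rate r, one contributed unit becomes (1 + r) in the habitat fund and returns 1.9 × (1 + r) / 10 to the contributor.
Setting this equal to 1: 1 + r = 10/1.9 = 5.2632.
So the minimum matching rate is r = 5.2632 − 1 = 4.263.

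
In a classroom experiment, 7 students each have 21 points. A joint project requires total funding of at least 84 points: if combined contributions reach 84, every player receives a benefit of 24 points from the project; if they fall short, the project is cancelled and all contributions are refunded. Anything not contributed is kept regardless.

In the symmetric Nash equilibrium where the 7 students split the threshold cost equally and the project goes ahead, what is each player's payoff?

Equal share of the threshold: 84/7 = 12.
At this profile no one gains by cutting their contribution: any cut drops the total below 84, the project is cancelled, contributions are refunded, and the deviator ends with 21, which is less than 21 − 12 + 24 = 33. Contributing more than 12 just wastes the excess. So contributing exactly 12 is a best response.
Each player's payoff: 21 − 12 + 24 = 33.

33 points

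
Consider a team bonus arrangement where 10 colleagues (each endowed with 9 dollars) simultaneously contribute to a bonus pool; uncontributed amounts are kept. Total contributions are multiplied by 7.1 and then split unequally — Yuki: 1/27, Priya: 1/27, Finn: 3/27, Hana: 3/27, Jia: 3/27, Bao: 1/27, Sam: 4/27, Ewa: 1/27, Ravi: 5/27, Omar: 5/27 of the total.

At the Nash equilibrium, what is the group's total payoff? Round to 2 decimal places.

254.70 dollars

Each unit j contributes comes back to j as 7.1 × (j's share), so j prefers to contribute only if that share exceeds 1/7.1 = 0.1408; otherwise keeping the unit dominates.
The shares above 0.1408 belong to Sam, Ravi and Omar, contributing 9 each; the remaining 7 contribute 0. Total contributed: 27.
The bonus pool pays out 7.1 × 27 = 191.70 in total (split across the unequal shares, but the aggregate is all that matters for the group sum).
The 7 free-riders keep 9 each, adding 63. Group total = 63 + 191.70 = 254.70.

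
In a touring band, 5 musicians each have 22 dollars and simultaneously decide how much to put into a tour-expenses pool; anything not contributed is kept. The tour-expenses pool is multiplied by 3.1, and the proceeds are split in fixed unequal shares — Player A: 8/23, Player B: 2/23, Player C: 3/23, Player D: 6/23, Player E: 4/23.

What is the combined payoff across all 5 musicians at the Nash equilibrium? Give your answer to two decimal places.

156.20 dollars

Each unit j contributes comes back to j as 3.1 × (j's share), so j prefers to contribute only if that share exceeds 1/3.1 = 0.3226; otherwise keeping the unit dominates.
The only share above 0.3226 is Player A's 8/23, contributing 22; the remaining 4 contribute 0. Total contributed: 22.
The tour-expenses pool pays out 3.1 × 22 = 68.20 in total (split across the unequal shares, but the aggregate is all that matters for the group sum).
The 4 free-riders keep 22 each, adding 88. Group total = 88 + 68.20 = 156.20.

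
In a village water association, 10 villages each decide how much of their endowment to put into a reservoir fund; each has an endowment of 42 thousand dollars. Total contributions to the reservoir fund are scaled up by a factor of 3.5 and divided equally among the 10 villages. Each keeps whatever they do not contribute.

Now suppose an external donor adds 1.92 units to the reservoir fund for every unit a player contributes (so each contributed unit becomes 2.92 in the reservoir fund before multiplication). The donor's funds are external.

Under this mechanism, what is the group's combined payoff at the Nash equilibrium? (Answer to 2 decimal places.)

The effective private return per unit is now 3.5 × 2.92 / 10 = 1.0220 > 1, so every player's dominant strategy flips to full contribution.
At the Nash equilibrium everyone contributes 42. Group total payoff = 3.5 × 2.92 × 420 = 4292.40.

4292.40 thousand dollars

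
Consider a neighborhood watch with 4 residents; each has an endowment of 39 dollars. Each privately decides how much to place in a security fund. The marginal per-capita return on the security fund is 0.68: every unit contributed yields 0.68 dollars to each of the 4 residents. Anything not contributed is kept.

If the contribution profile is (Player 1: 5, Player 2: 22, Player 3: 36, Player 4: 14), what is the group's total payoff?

288.44 dollars

Total contributed: 5 + 22 + 36 + 14 = 77; total kept: 4 × 39 − 77 = 79.
The security fund pays out 0.68 × 4 × 77 = 209.44 in aggregate.
Group total = 79 + 209.44 = 288.44.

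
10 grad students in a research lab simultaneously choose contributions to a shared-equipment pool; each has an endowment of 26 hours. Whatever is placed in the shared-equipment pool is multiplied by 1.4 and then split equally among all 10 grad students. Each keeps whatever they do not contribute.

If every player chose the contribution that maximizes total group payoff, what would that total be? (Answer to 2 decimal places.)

364.00 hours

Each contributed unit returns 1.400 to the group as a whole (0.1400 to each of 10 players), which exceeds 1, so the social optimum is full contribution: group total = 1.400 × 260 = 364.00.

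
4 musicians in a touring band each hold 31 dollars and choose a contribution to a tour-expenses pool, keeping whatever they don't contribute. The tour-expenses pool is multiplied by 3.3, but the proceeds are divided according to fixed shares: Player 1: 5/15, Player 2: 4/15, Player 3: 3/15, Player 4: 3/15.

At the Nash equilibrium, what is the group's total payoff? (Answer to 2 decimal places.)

195.30 dollars

Player j's private return per contributed unit is 3.3 × (j's share). Contributing is weakly dominant for j when that share is at least 1/3.3 = 0.3030, and contributing 0 is dominant otherwise.
Only Player 1 (5/15) clears that bar, contributing 31; the remaining 3 contribute 0. Total contributed: 31.
The tour-expenses pool pays out 3.3 × 31 = 102.30 in total (split across the unequal shares, but the aggregate is all that matters for the group sum).
The 3 free-riders keep 31 each, adding 93. Group total = 93 + 102.30 = 195.30.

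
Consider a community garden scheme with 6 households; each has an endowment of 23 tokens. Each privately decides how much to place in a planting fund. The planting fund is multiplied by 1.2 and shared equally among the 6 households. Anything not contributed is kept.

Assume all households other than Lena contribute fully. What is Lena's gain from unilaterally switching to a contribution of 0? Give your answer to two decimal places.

Switching from a contribution of 23 to 0 lets Lena keep an extra 23 tokens, but lowers the planting fund by 23, which costs Lena their own share of that drop: 1.2/6 × 23 = 4.60.
Net gain = 23 − 4.60 = 18.40. The private return per contributed unit (0.2000) is below 1, so free-riding is indeed the best response regardless of what the others do.

18.40 tokens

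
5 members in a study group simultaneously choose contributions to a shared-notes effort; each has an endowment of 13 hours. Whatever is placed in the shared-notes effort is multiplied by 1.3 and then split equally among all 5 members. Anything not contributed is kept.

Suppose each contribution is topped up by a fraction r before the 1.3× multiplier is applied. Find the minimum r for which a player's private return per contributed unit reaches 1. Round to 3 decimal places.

With matching at rate r, one contributed unit becomes (1 + r) in the shared-notes effort and returns 1.3 × (1 + r) / 5 to the contributor.
Setting this equal to 1: 1 + r = 5/1.3 = 3.8462.
So the minimum matching rate is r = 3.8462 − 1 = 2.846.

2.846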